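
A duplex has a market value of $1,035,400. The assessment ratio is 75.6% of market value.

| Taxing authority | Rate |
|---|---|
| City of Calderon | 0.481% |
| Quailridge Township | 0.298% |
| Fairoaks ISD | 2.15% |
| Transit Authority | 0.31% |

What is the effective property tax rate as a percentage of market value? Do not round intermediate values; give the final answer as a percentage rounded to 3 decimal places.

Assessed value = $1,035,400 × 0.756 = $782,762.4
City of Calderon: $782,762.4 × 0.00481 = $3,765.087144
Quailridge Township: $782,762.4 × 0.00298 = $2,332.631952
Fairoaks ISD: $782,762.4 × 0.0215 = $16,829.3916
Transit Authority: $782,762.4 × 0.0031 = $2,426.56344
Total tax = $25,353.674136
Effective rate = $25,353.674136 ÷ $1,035,400 = 2.449% of market value

2.449%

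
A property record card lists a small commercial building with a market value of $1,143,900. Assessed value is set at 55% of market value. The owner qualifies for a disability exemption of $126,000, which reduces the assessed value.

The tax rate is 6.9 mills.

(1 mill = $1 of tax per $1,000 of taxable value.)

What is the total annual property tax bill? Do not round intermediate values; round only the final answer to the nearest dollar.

$3,472

Assessed value = $1,143,900 × 0.55 = $629,145
Taxable value = $629,145 − $126,000 = $503,145
Tax = $503,145 × 0.0069 = $3,471.7005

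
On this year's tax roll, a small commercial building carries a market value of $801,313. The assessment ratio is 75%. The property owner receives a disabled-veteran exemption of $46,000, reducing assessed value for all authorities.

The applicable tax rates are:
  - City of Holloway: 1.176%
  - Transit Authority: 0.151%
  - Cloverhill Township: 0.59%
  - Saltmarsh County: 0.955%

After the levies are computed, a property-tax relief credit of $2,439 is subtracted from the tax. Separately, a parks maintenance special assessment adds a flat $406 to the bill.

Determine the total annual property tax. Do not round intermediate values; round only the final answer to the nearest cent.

$13,906.16

Assessed value = $801,313 × 0.75 = $600,984.75
Taxable value = $600,984.75 − $46,000 = $554,984.75
City of Holloway: $554,984.75 × 0.01176 = $6,526.62066
Transit Authority: $554,984.75 × 0.00151 = $838.0269725
Cloverhill Township: $554,984.75 × 0.0059 = $3,274.410025
Saltmarsh County: $554,984.75 × 0.00955 = $5,300.1043625
Levies subtotal = $15,939.16202
After credit = $15,939.16202 − $2,439 = $13,500.16202
Total = $13,500.16202 + $406 = $13,906.16202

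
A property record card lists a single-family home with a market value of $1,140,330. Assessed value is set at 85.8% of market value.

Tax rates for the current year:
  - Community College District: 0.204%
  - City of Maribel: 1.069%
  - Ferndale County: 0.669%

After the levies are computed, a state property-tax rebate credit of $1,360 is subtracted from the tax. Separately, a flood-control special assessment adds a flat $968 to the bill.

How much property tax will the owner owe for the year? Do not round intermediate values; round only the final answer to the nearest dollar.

$18,609

Assessed value = $1,140,330 × 0.858 = $978,403.14
Community College District: $978,403.14 × 0.00204 = $1,995.9424056
City of Maribel: $978,403.14 × 0.01069 = $10,459.1295666
Ferndale County: $978,403.14 × 0.00669 = $6,545.5170066
Levies subtotal = $19,000.5889788
After credit = $19,000.5889788 − $1,360 = $17,640.5889788
Total = $17,640.5889788 + $968 = $18,608.5889788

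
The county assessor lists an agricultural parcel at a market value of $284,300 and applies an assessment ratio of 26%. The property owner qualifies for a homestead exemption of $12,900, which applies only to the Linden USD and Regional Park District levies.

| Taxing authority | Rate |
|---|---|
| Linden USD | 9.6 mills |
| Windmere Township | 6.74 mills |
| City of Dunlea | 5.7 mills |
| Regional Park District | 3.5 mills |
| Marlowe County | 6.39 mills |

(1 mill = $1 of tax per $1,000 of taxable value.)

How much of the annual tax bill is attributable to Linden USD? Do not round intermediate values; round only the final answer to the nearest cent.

$585.77

Assessed value = $284,300 × 0.26 = $73,918
Linden USD taxable value = $73,918 − $12,900 = $61,018
Linden USD levy = $61,018 × 0.0096 = $585.7728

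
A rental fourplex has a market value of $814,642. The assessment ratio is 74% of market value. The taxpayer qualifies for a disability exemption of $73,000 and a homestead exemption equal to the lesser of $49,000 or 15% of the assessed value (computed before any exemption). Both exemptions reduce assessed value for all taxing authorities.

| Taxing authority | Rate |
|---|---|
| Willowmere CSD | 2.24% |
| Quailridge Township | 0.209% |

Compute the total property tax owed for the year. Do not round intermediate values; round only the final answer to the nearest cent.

$11,775.65

Assessed value = $814,642 × 0.74 = $602,835.08
Homestead exemption = min($49,000, 15% × $602,835.08) = min($49,000, $90,425.262) = $49,000 (dollar cap binds)
Taxable value = $602,835.08 − $73,000 − $49,000 = $480,835.08
Willowmere CSD: $480,835.08 × 0.0224 = $10,770.705792
Quailridge Township: $480,835.08 × 0.00209 = $1,004.9453172
Total = $11,775.6511092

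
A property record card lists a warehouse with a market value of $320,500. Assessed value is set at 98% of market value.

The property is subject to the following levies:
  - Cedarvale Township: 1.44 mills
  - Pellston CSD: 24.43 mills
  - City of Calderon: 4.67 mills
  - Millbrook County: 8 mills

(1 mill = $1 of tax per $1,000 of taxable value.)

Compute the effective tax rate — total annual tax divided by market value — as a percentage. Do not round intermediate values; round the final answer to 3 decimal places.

Assessed value = $320,500 × 0.98 = $314,090
Cedarvale Township: $314,090 × 0.00144 = $452.2896
Pellston CSD: $314,090 × 0.02443 = $7,673.2187
City of Calderon: $314,090 × 0.00467 = $1,466.8003
Millbrook County: $314,090 × 0.008 = $2,512.72
Total tax = $12,105.0286
Effective rate = $12,105.0286 ÷ $320,500 = 3.777% of market value

3.777%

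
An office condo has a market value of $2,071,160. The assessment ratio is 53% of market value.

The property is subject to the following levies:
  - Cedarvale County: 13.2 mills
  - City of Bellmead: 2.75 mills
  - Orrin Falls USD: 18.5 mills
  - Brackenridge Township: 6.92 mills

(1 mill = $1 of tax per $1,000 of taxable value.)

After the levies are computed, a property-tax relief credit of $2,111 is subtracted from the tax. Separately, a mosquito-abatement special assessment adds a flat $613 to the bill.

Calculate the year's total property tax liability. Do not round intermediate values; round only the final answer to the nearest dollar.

$43,914

Assessed value = $2,071,160 × 0.53 = $1,097,714.8
Cedarvale County: $1,097,714.8 × 0.0132 = $14,489.83536
City of Bellmead: $1,097,714.8 × 0.00275 = $3,018.7157
Orrin Falls USD: $1,097,714.8 × 0.0185 = $20,307.7238
Brackenridge Township: $1,097,714.8 × 0.00692 = $7,596.186416
Levies subtotal = $45,412.461276
After credit = $45,412.461276 − $2,111 = $43,301.461276
Total = $43,301.461276 + $613 = $43,914.461276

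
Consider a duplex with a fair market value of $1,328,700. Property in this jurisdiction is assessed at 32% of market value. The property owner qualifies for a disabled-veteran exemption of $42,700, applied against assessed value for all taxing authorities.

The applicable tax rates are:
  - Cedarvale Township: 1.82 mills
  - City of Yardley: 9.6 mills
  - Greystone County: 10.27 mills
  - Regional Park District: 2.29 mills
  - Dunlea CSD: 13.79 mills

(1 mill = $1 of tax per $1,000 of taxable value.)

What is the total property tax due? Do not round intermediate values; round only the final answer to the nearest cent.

Assessed value = $1,328,700 × 0.32 = $425,184
Taxable value = $425,184 − $42,700 = $382,484
Cedarvale Township: $382,484 × 0.00182 = $696.12088
City of Yardley: $382,484 × 0.0096 = $3,671.8464
Greystone County: $382,484 × 0.01027 = $3,928.11068
Regional Park District: $382,484 × 0.00229 = $875.88836
Dunlea CSD: $382,484 × 0.01379 = $5,274.45436
Total = $696.12088 + $3,671.8464 + $3,928.11068 + $875.88836 + $5,274.45436 = $14,446.42068

$14,446.42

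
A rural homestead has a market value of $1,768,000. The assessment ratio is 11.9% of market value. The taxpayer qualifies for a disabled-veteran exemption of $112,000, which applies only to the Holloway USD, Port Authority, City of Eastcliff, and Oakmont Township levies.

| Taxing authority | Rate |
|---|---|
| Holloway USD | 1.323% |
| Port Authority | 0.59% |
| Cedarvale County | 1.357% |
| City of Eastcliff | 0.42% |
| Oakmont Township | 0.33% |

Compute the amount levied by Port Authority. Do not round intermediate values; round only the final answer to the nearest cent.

Assessed value = $1,768,000 × 0.119 = $210,392
Port Authority taxable value = $210,392 − $112,000 = $98,392
Port Authority levy = $98,392 × 0.0059 = $580.5128

$580.51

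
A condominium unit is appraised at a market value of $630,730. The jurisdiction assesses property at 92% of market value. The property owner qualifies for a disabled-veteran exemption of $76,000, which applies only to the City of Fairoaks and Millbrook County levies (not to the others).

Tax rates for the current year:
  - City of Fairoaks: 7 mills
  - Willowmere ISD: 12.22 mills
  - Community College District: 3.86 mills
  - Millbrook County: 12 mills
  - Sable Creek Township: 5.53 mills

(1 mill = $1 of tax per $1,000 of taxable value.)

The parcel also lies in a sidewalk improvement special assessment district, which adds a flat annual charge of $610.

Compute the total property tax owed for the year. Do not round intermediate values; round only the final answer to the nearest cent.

$22,730.83

Assessed value = $630,730 × 0.92 = $580,271.6
City of Fairoaks: ($580,271.6 − $76,000) × 0.007 = $504,271.6 × 0.007 = $3,529.9012
Willowmere ISD: $580,271.6 × 0.01222 = $7,090.918952
Community College District: $580,271.6 × 0.00386 = $2,239.848376
Millbrook County: ($580,271.6 − $76,000) × 0.012 = $504,271.6 × 0.012 = $6,051.2592
Sable Creek Township: $580,271.6 × 0.00553 = $3,208.901948
Levies subtotal = $22,120.829676
Total = $22,120.829676 + $610 = $22,730.829676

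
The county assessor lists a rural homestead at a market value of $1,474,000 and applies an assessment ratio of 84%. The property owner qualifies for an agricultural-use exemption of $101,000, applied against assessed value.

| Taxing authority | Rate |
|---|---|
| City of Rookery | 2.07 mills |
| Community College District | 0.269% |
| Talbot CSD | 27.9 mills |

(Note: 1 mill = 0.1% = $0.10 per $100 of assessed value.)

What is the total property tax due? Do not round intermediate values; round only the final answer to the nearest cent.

$37,139.65

Assessed value = $1,474,000 × 0.84 = $1,238,160
Taxable value = $1,238,160 − $101,000 = $1,137,160
City of Rookery: $1,137,160 × 0.00207 = $2,353.9212
Community College District: $1,137,160 × 0.00269 = $3,058.9604
Talbot CSD: $1,137,160 × 0.0279 = $31,726.764
Total = $37,139.6456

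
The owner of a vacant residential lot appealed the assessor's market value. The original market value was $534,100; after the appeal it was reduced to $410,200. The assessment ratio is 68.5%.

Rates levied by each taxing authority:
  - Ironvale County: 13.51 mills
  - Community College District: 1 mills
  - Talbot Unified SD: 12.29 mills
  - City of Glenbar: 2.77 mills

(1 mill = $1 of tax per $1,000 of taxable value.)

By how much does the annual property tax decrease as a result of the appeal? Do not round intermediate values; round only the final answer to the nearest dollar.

$2,510

Old assessed value = $534,100 × 0.685 = $365,858.5
New assessed value = $410,200 × 0.685 = $280,987
Combined rate = 0.01351 + 0.001 + 0.01229 + 0.00277 = 0.02957
Old tax = $365,858.5 × 0.02957 = $10,818.435845
New tax = $280,987 × 0.02957 = $8,308.78559
Reduction = $10,818.435845 − $8,308.78559 = $2,509.650255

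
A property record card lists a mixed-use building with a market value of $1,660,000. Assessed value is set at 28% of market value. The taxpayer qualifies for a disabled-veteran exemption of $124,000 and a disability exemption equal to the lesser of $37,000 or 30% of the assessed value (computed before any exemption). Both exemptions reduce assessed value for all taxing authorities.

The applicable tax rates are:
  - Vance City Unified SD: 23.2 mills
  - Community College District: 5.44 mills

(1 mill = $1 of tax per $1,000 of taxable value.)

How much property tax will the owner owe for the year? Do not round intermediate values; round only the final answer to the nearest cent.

$8,700.83

Assessed value = $1,660,000 × 0.28 = $464,800
Disability exemption = min($37,000, 30% × $464,800) = min($37,000, $139,440) = $37,000 (dollar cap binds)
Taxable value = $464,800 − $124,000 − $37,000 = $303,800
Vance City Unified SD: $303,800 × 0.0232 = $7,048.16
Community College District: $303,800 × 0.00544 = $1,652.672
Total = $8,700.832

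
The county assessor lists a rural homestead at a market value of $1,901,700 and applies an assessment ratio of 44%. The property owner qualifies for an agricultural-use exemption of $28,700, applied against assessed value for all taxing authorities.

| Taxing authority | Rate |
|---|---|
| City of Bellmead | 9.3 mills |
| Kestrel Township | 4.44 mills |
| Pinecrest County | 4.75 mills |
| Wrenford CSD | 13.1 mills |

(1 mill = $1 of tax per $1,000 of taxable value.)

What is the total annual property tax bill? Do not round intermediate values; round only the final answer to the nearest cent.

Assessed value = $1,901,700 × 0.44 = $836,748
Taxable value = $836,748 − $28,700 = $808,048
City of Bellmead: $808,048 × 0.0093 = $7,514.8464
Kestrel Township: $808,048 × 0.00444 = $3,587.73312
Pinecrest County: $808,048 × 0.00475 = $3,838.228
Wrenford CSD: $808,048 × 0.0131 = $10,585.4288
Total = $7,514.8464 + $3,587.73312 + $3,838.228 + $10,585.4288 = $25,526.23632

$25,526.24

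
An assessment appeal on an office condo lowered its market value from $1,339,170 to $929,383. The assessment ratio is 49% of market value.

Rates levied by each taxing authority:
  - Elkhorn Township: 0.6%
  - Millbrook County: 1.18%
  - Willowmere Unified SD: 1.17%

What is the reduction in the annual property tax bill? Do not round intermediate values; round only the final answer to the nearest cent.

Old assessed value = $1,339,170 × 0.49 = $656,193.3
New assessed value = $929,383 × 0.49 = $455,397.67
Combined rate = 0.006 + 0.0118 + 0.0117 = 0.0295
Old tax = $656,193.3 × 0.0295 = $19,357.70235
New tax = $455,397.67 × 0.0295 = $13,434.231265
Reduction = $19,357.70235 − $13,434.231265 = $5,923.471085

$5,923.47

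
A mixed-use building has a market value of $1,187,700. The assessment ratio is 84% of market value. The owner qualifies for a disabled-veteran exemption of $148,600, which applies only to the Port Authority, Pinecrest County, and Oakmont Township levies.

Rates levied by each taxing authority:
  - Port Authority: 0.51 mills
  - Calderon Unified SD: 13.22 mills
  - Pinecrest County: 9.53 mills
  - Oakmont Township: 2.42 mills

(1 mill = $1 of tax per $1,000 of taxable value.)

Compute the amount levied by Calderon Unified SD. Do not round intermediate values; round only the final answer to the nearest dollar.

$13,189

Assessed value = $1,187,700 × 0.84 = $997,668
Calderon Unified SD taxable value = $997,668 (exemption does not apply)
Calderon Unified SD levy = $997,668 × 0.01322 = $13,189.17096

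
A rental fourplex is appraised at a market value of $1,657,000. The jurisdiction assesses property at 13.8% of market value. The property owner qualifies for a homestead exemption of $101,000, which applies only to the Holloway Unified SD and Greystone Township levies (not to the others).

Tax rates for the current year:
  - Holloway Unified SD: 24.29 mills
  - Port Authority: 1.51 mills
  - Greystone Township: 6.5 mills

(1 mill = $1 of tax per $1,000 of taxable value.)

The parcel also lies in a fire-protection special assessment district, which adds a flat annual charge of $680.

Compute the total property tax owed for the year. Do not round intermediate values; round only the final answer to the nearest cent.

$4,956.12

Assessed value = $1,657,000 × 0.138 = $228,666
Holloway Unified SD: ($228,666 − $101,000) × 0.02429 = $127,666 × 0.02429 = $3,101.00714
Port Authority: $228,666 × 0.00151 = $345.28566
Greystone Township: ($228,666 − $101,000) × 0.0065 = $127,666 × 0.0065 = $829.829
Levies subtotal = $4,276.1218
Total = $4,276.1218 + $680 = $4,956.1218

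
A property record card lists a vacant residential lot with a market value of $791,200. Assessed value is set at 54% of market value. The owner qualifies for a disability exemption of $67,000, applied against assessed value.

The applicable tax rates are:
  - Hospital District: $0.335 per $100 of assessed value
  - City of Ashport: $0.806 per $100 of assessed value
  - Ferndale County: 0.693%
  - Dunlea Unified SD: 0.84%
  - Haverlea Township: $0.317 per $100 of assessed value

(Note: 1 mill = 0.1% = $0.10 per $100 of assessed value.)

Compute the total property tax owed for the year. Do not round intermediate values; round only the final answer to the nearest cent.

Assessed value = $791,200 × 0.54 = $427,248
Taxable value = $427,248 − $67,000 = $360,248
Hospital District: $360,248 × 0.00335 = $1,206.8308
City of Ashport: $360,248 × 0.00806 = $2,903.59888
Ferndale County: $360,248 × 0.00693 = $2,496.51864
Dunlea Unified SD: $360,248 × 0.0084 = $3,026.0832
Haverlea Township: $360,248 × 0.00317 = $1,141.98616
Total = $10,775.01768

$10,775.02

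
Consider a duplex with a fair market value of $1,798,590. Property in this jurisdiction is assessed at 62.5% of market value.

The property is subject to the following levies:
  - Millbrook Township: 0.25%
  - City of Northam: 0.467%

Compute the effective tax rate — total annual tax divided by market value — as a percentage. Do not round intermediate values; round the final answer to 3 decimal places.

Assessed value = $1,798,590 × 0.625 = $1,124,118.75
Millbrook Township: $1,124,118.75 × 0.0025 = $2,810.296875
City of Northam: $1,124,118.75 × 0.00467 = $5,249.6345625
Total tax = $8,059.9314375
Effective rate = $8,059.9314375 ÷ $1,798,590 = 0.448% of market value

0.448%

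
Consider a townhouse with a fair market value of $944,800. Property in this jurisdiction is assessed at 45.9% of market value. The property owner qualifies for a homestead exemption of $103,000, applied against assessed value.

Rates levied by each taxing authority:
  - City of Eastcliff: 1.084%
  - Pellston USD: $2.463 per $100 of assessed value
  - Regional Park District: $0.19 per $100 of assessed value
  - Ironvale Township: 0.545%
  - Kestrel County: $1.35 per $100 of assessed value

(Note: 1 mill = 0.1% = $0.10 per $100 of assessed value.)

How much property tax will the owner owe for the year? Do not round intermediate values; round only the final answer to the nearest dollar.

Assessed value = $944,800 × 0.459 = $433,663.2
Taxable value = $433,663.2 − $103,000 = $330,663.2
City of Eastcliff: $330,663.2 × 0.01084 = $3,584.389088
Pellston USD: $330,663.2 × 0.02463 = $8,144.234616
Regional Park District: $330,663.2 × 0.0019 = $628.26008
Ironvale Township: $330,663.2 × 0.00545 = $1,802.11444
Kestrel County: $330,663.2 × 0.0135 = $4,463.9532
Total = $18,622.951424

$18,623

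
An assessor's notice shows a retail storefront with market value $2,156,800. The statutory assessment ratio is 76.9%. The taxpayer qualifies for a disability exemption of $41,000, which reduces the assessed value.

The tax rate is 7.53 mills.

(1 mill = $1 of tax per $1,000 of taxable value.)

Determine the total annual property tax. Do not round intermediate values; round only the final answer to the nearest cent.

$12,180.37

Assessed value = $2,156,800 × 0.769 = $1,658,579.2
Taxable value = $1,658,579.2 − $41,000 = $1,617,579.2
Tax = $1,617,579.2 × 0.00753 = $12,180.371376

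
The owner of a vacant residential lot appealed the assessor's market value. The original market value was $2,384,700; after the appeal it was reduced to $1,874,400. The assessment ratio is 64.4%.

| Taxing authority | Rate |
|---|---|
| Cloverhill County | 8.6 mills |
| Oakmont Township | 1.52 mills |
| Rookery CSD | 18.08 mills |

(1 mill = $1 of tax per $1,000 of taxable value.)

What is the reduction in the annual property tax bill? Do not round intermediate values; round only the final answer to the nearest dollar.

Old assessed value = $2,384,700 × 0.644 = $1,535,746.8
New assessed value = $1,874,400 × 0.644 = $1,207,113.6
Combined rate = 0.0086 + 0.00152 + 0.01808 = 0.0282
Old tax = $1,535,746.8 × 0.0282 = $43,308.05976
New tax = $1,207,113.6 × 0.0282 = $34,040.60352
Reduction = $43,308.05976 − $34,040.60352 = $9,267.45624

$9,267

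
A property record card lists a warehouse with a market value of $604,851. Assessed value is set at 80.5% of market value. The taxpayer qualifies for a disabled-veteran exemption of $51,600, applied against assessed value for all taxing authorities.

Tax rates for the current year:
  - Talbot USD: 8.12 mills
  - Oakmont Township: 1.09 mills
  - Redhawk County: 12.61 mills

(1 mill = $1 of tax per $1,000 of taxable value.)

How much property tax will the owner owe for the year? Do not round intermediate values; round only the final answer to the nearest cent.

Assessed value = $604,851 × 0.805 = $486,905.055
Taxable value = $486,905.055 − $51,600 = $435,305.055
Talbot USD: $435,305.055 × 0.00812 = $3,534.6770466
Oakmont Township: $435,305.055 × 0.00109 = $474.48250995
Redhawk County: $435,305.055 × 0.01261 = $5,489.19674355
Total = $3,534.6770466 + $474.48250995 + $5,489.19674355 = $9,498.3563001

$9,498.36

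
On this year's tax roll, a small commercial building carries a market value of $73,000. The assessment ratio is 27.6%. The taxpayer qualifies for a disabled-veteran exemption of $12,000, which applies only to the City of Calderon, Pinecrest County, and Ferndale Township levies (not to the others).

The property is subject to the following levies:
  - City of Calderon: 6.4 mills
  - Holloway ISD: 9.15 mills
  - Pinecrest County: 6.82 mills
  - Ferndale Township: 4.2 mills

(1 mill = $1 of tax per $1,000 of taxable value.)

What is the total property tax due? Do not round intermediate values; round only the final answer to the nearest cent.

$326.29

Assessed value = $73,000 × 0.276 = $20,148
City of Calderon: ($20,148 − $12,000) × 0.0064 = $8,148 × 0.0064 = $52.1472
Holloway ISD: $20,148 × 0.00915 = $184.3542
Pinecrest County: ($20,148 − $12,000) × 0.00682 = $8,148 × 0.00682 = $55.56936
Ferndale Township: ($20,148 − $12,000) × 0.0042 = $8,148 × 0.0042 = $34.2216
Total = $326.29236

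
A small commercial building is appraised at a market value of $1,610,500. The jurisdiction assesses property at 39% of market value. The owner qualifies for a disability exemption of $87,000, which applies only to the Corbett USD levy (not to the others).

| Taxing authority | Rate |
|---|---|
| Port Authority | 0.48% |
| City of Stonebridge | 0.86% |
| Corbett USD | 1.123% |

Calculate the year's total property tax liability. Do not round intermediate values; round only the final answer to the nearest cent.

$14,492.97

Assessed value = $1,610,500 × 0.39 = $628,095
Port Authority: $628,095 × 0.0048 = $3,014.856
City of Stonebridge: $628,095 × 0.0086 = $5,401.617
Corbett USD: ($628,095 − $87,000) × 0.01123 = $541,095 × 0.01123 = $6,076.49685
Total = $14,492.96985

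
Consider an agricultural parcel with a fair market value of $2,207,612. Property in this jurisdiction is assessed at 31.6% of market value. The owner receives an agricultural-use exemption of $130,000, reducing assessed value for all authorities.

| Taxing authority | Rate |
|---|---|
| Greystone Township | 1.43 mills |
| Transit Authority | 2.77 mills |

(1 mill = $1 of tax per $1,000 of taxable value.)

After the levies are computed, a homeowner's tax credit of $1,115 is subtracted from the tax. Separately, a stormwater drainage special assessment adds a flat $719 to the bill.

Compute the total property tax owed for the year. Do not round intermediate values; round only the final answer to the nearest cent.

Assessed value = $2,207,612 × 0.316 = $697,605.392
Taxable value = $697,605.392 − $130,000 = $567,605.392
Greystone Township: $567,605.392 × 0.00143 = $811.67571056
Transit Authority: $567,605.392 × 0.00277 = $1,572.26693584
Levies subtotal = $2,383.9426464
After credit = $2,383.9426464 − $1,115 = $1,268.9426464
Total = $1,268.9426464 + $719 = $1,987.9426464

$1,987.94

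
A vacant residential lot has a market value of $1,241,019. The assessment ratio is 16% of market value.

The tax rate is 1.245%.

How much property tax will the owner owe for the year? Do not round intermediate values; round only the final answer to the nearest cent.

Assessed value = $1,241,019 × 0.16 = $198,563.04
Tax = $198,563.04 × 0.01245 = $2,472.109848

$2,472.11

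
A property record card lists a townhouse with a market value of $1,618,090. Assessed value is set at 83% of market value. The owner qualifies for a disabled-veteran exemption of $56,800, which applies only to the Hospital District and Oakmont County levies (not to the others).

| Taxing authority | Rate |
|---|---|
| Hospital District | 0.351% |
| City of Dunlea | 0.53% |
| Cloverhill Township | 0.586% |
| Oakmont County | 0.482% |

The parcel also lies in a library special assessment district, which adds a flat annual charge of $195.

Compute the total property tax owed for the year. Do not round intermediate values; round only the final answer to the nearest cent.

Assessed value = $1,618,090 × 0.83 = $1,343,014.7
Hospital District: ($1,343,014.7 − $56,800) × 0.00351 = $1,286,214.7 × 0.00351 = $4,514.613597
City of Dunlea: $1,343,014.7 × 0.0053 = $7,117.97791
Cloverhill Township: $1,343,014.7 × 0.00586 = $7,870.066142
Oakmont County: ($1,343,014.7 − $56,800) × 0.00482 = $1,286,214.7 × 0.00482 = $6,199.554854
Levies subtotal = $25,702.212503
Total = $25,702.212503 + $195 = $25,897.212503

$25,897.21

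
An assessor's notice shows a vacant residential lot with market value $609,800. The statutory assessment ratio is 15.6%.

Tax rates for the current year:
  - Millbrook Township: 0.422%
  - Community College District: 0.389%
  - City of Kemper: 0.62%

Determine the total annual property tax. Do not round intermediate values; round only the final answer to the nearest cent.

Assessed value = $609,800 × 0.156 = $95,128.8
Millbrook Township: $95,128.8 × 0.00422 = $401.443536
Community College District: $95,128.8 × 0.00389 = $370.051032
City of Kemper: $95,128.8 × 0.0062 = $589.79856
Total = $401.443536 + $370.051032 + $589.79856 = $1,361.293128

$1,361.29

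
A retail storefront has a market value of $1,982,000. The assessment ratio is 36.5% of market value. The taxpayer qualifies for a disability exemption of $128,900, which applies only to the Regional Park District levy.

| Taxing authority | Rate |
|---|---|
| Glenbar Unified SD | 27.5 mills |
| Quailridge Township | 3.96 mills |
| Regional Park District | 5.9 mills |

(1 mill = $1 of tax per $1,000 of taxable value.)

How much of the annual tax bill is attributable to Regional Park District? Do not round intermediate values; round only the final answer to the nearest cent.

$3,507.73

Assessed value = $1,982,000 × 0.365 = $723,430
Regional Park District taxable value = $723,430 − $128,900 = $594,530
Regional Park District levy = $594,530 × 0.0059 = $3,507.727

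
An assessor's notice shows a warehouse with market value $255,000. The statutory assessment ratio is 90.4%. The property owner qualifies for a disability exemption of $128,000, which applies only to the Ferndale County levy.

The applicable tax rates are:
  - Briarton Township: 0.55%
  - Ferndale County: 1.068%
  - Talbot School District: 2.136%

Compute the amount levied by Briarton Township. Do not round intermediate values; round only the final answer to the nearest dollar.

$1,268

Assessed value = $255,000 × 0.904 = $230,520
Briarton Township taxable value = $230,520 (exemption does not apply)
Briarton Township levy = $230,520 × 0.0055 = $1,267.86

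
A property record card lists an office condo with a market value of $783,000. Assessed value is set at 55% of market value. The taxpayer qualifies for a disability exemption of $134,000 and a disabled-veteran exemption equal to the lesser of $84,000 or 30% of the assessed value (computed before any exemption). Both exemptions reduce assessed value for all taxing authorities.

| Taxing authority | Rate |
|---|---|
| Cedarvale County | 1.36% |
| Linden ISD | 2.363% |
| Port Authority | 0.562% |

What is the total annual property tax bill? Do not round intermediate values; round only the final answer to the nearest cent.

$9,112.05

Assessed value = $783,000 × 0.55 = $430,650
Disabled-veteran exemption = min($84,000, 30% × $430,650) = min($84,000, $129,195) = $84,000 (dollar cap binds)
Taxable value = $430,650 − $134,000 − $84,000 = $212,650
Cedarvale County: $212,650 × 0.0136 = $2,892.04
Linden ISD: $212,650 × 0.02363 = $5,024.9195
Port Authority: $212,650 × 0.00562 = $1,195.093
Total = $9,112.0525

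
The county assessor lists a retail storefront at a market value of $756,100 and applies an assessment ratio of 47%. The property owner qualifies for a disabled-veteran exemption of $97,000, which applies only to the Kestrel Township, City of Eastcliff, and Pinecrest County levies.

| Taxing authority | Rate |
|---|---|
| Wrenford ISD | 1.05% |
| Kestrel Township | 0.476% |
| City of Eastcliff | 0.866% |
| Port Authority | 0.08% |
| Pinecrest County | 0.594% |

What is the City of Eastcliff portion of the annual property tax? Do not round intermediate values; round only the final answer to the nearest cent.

$2,237.46

Assessed value = $756,100 × 0.47 = $355,367
City of Eastcliff taxable value = $355,367 − $97,000 = $258,367
City of Eastcliff levy = $258,367 × 0.00866 = $2,237.45822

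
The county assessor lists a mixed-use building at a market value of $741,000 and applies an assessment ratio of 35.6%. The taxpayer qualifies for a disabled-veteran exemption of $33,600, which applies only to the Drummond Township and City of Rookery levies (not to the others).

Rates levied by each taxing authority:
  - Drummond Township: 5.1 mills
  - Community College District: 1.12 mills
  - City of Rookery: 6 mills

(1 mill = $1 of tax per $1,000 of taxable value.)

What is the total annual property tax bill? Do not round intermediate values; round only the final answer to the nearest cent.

$2,850.63

Assessed value = $741,000 × 0.356 = $263,796
Drummond Township: ($263,796 − $33,600) × 0.0051 = $230,196 × 0.0051 = $1,173.9996
Community College District: $263,796 × 0.00112 = $295.45152
City of Rookery: ($263,796 − $33,600) × 0.006 = $230,196 × 0.006 = $1,381.176
Total = $2,850.62712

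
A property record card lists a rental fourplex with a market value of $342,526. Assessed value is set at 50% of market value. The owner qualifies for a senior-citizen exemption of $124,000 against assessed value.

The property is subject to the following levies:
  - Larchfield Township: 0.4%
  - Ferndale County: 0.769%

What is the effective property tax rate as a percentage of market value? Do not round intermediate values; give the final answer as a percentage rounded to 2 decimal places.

0.16%

Assessed value = $342,526 × 0.5 = $171,263
Taxable value = $171,263 − $124,000 = $47,263
Larchfield Township: $47,263 × 0.004 = $189.052
Ferndale County: $47,263 × 0.00769 = $363.45247
Total tax = $552.50447
Effective rate = $552.50447 ÷ $342,526 = 0.16% of market value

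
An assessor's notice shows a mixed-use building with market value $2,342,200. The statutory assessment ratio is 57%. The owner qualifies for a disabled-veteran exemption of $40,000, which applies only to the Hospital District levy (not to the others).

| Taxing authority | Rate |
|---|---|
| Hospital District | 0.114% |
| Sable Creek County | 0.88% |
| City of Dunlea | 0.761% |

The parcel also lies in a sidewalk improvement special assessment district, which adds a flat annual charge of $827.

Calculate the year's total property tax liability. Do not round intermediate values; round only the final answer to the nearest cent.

$24,211.60

Assessed value = $2,342,200 × 0.57 = $1,335,054
Hospital District: ($1,335,054 − $40,000) × 0.00114 = $1,295,054 × 0.00114 = $1,476.36156
Sable Creek County: $1,335,054 × 0.0088 = $11,748.4752
City of Dunlea: $1,335,054 × 0.00761 = $10,159.76094
Levies subtotal = $23,384.5977
Total = $23,384.5977 + $827 = $24,211.5977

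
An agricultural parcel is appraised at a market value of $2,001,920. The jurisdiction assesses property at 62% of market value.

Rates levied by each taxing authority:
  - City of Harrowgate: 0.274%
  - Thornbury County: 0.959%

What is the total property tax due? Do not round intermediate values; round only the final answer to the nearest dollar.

Assessed value = $2,001,920 × 0.62 = $1,241,190.4
City of Harrowgate: $1,241,190.4 × 0.00274 = $3,400.861696
Thornbury County: $1,241,190.4 × 0.00959 = $11,903.015936
Total = $3,400.861696 + $11,903.015936 = $15,303.877632

$15,304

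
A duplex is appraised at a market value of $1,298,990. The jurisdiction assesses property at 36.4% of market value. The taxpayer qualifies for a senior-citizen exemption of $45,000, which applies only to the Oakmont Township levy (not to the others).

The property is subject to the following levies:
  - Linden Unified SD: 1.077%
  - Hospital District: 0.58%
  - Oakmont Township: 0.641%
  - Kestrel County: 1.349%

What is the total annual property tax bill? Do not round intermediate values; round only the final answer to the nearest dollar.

$16,956

Assessed value = $1,298,990 × 0.364 = $472,832.36
Linden Unified SD: $472,832.36 × 0.01077 = $5,092.4045172
Hospital District: $472,832.36 × 0.0058 = $2,742.427688
Oakmont Township: ($472,832.36 − $45,000) × 0.00641 = $427,832.36 × 0.00641 = $2,742.4054276
Kestrel County: $472,832.36 × 0.01349 = $6,378.5085364
Total = $16,955.7461692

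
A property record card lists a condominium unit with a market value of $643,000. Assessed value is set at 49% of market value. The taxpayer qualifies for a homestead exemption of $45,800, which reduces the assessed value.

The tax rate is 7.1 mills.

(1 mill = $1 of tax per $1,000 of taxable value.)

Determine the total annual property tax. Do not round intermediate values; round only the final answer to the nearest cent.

Assessed value = $643,000 × 0.49 = $315,070
Taxable value = $315,070 − $45,800 = $269,270
Tax = $269,270 × 0.0071 = $1,911.817

$1,911.82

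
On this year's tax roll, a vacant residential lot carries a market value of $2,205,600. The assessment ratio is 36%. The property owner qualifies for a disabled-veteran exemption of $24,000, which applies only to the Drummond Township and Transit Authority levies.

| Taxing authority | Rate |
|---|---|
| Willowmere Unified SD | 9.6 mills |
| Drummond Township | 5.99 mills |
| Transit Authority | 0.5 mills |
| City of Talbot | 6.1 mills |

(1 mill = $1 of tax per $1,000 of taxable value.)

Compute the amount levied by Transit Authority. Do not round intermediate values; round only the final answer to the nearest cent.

Assessed value = $2,205,600 × 0.36 = $794,016
Transit Authority taxable value = $794,016 − $24,000 = $770,016
Transit Authority levy = $770,016 × 0.0005 = $385.008

$385.01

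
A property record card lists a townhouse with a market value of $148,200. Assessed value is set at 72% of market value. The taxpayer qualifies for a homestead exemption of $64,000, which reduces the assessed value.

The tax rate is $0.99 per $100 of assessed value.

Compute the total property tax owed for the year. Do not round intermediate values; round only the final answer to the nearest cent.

Assessed value = $148,200 × 0.72 = $106,704
Taxable value = $106,704 − $64,000 = $42,704
Tax = $42,704 × 0.0099 = $422.7696

$422.77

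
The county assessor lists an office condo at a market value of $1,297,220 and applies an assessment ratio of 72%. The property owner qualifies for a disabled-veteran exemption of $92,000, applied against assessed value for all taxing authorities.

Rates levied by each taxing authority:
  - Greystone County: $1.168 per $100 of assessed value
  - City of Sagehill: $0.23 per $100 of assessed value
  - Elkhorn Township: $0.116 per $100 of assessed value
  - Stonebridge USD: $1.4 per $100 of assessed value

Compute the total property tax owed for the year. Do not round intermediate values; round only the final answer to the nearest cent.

$24,535.83

Assessed value = $1,297,220 × 0.72 = $933,998.4
Taxable value = $933,998.4 − $92,000 = $841,998.4
Greystone County: $841,998.4 × 0.01168 = $9,834.541312
City of Sagehill: $841,998.4 × 0.0023 = $1,936.59632
Elkhorn Township: $841,998.4 × 0.00116 = $976.718144
Stonebridge USD: $841,998.4 × 0.014 = $11,787.9776
Total = $9,834.541312 + $1,936.59632 + $976.718144 + $11,787.9776 = $24,535.833376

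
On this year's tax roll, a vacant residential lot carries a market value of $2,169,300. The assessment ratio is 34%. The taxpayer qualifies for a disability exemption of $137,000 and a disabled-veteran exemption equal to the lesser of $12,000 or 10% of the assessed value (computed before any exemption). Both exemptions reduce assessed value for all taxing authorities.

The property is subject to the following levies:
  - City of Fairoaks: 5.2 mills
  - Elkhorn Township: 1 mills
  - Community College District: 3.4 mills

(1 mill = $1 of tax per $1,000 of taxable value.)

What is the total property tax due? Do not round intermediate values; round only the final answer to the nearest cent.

$5,650.20

Assessed value = $2,169,300 × 0.34 = $737,562
Disabled-veteran exemption = min($12,000, 10% × $737,562) = min($12,000, $73,756.2) = $12,000 (dollar cap binds)
Taxable value = $737,562 − $137,000 − $12,000 = $588,562
City of Fairoaks: $588,562 × 0.0052 = $3,060.5224
Elkhorn Township: $588,562 × 0.001 = $588.562
Community College District: $588,562 × 0.0034 = $2,001.1108
Total = $5,650.1952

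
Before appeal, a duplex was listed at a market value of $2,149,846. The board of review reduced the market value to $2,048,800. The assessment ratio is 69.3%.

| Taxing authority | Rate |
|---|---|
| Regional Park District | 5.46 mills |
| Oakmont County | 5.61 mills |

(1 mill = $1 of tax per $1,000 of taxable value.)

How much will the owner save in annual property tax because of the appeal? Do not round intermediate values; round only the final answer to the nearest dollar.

Old assessed value = $2,149,846 × 0.693 = $1,489,843.278
New assessed value = $2,048,800 × 0.693 = $1,419,818.4
Combined rate = 0.00546 + 0.00561 = 0.01107
Old tax = $1,489,843.278 × 0.01107 = $16,492.56508746
New tax = $1,419,818.4 × 0.01107 = $15,717.389688
Reduction = $16,492.56508746 − $15,717.389688 = $775.17539946

$775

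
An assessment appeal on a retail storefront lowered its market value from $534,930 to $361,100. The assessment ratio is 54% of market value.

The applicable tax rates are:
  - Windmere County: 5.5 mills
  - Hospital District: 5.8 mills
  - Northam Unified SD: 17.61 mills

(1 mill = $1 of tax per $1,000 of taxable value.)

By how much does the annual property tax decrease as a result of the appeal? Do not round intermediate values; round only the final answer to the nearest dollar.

Old assessed value = $534,930 × 0.54 = $288,862.2
New assessed value = $361,100 × 0.54 = $194,994
Combined rate = 0.0055 + 0.0058 + 0.01761 = 0.02891
Old tax = $288,862.2 × 0.02891 = $8,351.006202
New tax = $194,994 × 0.02891 = $5,637.27654
Reduction = $8,351.006202 − $5,637.27654 = $2,713.729662

$2,714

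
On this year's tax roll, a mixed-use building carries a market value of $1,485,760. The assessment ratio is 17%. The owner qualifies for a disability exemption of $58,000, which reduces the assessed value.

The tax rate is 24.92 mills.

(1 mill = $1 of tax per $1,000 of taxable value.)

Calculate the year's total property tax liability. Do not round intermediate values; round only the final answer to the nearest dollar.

$4,849

Assessed value = $1,485,760 × 0.17 = $252,579.2
Taxable value = $252,579.2 − $58,000 = $194,579.2
Tax = $194,579.2 × 0.02492 = $4,848.913664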